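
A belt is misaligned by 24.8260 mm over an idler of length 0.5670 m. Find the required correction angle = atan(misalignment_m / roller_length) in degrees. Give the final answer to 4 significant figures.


misalign_m = 24.8260 / 1000 = 0.024826 m
angle = atan(0.024826 / 0.5670)
angle = 2.507 deg


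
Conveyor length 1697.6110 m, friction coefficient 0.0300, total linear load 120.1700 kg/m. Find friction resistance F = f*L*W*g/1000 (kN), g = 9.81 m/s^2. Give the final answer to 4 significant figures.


F = 0.0300 * 1697.6110 * 120.1700 * 9.81 / 1000
F = 60.04 kN


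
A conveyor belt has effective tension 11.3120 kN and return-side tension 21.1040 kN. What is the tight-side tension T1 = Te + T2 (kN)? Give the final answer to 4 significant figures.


T1 = Te + T2 = 11.3120 + 21.1040
T1 = 32.42 kN


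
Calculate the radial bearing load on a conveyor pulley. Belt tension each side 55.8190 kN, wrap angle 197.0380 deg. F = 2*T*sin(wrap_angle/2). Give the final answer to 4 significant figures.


F = 2 * 55.8190 * sin(197.0380/2 deg)
F = 110.4 kN


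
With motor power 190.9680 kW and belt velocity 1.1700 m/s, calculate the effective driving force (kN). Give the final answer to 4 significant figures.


Te = P / v = 190.9680 / 1.1700
Te = 163.2 kN


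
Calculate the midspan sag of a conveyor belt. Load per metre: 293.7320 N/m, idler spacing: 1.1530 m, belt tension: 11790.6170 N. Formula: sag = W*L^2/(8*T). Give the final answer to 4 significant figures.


sag = 293.7320 * 1.1530^2 / (8 * 11790.6170)
sag = 0.004140 m


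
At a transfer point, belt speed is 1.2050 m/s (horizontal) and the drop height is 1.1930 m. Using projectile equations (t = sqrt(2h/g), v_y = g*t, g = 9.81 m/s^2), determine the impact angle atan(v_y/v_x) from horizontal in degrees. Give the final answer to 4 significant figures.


t = sqrt(2*1.1930/9.81) = 0.493175 s
v_y = 9.81 * 0.493175 = 4.83805 m/s
angle = atan(4.83805 / 1.2050) = 76.01 deg


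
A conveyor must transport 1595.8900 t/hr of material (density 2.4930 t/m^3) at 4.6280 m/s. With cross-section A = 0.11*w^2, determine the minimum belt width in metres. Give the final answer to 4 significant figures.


A_req = 1595.8900 / (4.6280 * 2.4930 * 3600) = 0.0384224 m^2
w = sqrt(0.0384224 / 0.11)
w = 0.5910 m


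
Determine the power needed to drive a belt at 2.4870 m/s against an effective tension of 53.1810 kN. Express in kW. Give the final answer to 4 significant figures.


P = Te * v = 53.1810 * 2.4870
P = 132.3 kW


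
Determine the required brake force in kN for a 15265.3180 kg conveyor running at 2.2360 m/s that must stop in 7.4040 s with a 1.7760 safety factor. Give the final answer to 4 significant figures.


F = 15265.3180 * 2.2360 / 7.4040 * 1.7760 / 1000
F = 8.188 kN


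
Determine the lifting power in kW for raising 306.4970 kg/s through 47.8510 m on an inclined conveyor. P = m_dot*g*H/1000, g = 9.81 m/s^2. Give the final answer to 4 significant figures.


P = 306.4970 * 9.81 * 47.8510 / 1000
P = 143.9 kW


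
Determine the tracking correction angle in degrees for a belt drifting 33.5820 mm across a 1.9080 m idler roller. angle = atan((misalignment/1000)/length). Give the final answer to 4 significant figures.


misalign_m = 33.5820 / 1000 = 0.033582 m
angle = atan(0.033582 / 1.9080)
angle = 1.008 deg


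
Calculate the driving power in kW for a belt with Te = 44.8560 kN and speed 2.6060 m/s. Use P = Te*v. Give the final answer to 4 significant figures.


P = Te * v = 44.8560 * 2.6060
P = 116.9 kW


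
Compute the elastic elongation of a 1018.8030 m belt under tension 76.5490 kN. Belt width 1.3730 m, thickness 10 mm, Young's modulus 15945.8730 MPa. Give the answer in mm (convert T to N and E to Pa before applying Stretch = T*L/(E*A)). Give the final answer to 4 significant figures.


A = 1.3730 * 0.01 = 0.01373 m^2
Stretch = 76.5490*1000 * 1018.8030 / (15945.8730e6 * 0.01373) * 1000
Stretch = 356.2 mm


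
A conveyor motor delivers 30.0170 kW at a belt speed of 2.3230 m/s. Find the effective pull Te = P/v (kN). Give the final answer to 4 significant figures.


Te = P / v = 30.0170 / 2.3230
Te = 12.92 kN


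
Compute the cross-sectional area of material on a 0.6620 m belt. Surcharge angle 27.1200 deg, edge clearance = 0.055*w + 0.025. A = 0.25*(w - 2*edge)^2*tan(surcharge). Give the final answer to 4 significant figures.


edge = 0.055*0.6620 + 0.025 = 0.06141 m
ew = 0.6620 - 2*0.06141 = 0.53918 m
A = 0.25 * 0.53918^2 * tan(27.1200 deg)
A = 0.03722 m^2


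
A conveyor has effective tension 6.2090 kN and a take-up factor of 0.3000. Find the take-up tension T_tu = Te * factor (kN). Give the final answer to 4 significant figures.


T_tu = 6.2090 * 0.3000
T_tu = 1.863 kN


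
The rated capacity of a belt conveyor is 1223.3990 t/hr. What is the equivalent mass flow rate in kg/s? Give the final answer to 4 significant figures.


m_dot = 1223.3990 * 1000 / 3600
m_dot = 339.8 kg/s


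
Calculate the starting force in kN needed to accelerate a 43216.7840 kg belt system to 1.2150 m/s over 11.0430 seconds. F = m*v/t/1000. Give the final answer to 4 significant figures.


F = 43216.7840 * 1.2150 / 11.0430 / 1000
F = 4.755 kN


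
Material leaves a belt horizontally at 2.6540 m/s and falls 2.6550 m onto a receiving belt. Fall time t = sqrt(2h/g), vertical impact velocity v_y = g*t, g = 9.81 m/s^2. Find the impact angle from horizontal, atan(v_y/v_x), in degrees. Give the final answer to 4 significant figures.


t = sqrt(2*2.6550/9.81) = 0.73572 s
v_y = 9.81 * 0.73572 = 7.21741 m/s
angle = atan(7.21741 / 2.6540) = 69.81 deg


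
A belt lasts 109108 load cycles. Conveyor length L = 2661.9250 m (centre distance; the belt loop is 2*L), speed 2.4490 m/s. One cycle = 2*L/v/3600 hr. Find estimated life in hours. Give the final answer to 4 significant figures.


cycle_time = 2 * 2661.9250 / 2.4490 / 3600 = 0.603858 hr
life = 109108 * 0.603858 = 65890 hours


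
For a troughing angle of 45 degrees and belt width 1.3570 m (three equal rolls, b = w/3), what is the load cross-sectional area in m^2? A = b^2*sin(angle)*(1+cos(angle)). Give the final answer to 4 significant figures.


b = 1.3570/3 = 0.452333 m
A = 0.452333^2 * sin(45 deg) * (1 + cos(45 deg))
A = 0.2470 m^2


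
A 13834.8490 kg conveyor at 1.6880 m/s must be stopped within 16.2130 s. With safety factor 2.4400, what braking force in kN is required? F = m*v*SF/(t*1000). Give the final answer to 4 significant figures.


F = 13834.8490 * 1.6880 / 16.2130 * 2.4400 / 1000
F = 3.515 kN


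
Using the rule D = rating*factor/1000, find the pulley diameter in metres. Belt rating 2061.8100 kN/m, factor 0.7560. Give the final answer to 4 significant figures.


D = 2061.8100 * 0.7560 / 1000
D = 1.559 m


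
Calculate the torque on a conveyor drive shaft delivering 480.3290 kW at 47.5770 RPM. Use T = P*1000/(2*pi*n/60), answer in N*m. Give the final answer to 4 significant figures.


omega = 2*pi*47.5770/60 = 4.98225 rad/s
T = 480.3290*1000 / 4.98225
T = 96410 N*m


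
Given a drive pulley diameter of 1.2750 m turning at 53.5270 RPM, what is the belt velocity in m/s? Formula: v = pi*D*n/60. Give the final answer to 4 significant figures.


v = pi * 1.2750 * 53.5270 / 60
v = 3.573 m/s


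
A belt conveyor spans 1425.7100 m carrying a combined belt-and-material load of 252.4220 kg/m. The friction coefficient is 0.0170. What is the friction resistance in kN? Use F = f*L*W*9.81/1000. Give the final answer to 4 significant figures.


F = 0.0170 * 1425.7100 * 252.4220 * 9.81 / 1000
F = 60.02 kN


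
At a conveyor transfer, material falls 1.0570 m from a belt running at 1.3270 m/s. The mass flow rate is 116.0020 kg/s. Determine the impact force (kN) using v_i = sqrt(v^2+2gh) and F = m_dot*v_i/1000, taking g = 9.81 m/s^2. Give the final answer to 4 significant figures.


v_i = sqrt(1.3270^2 + 2*9.81*1.0570) = 4.74334 m/s
F = 116.0020 * 4.74334 / 1000
F = 0.5502 kN


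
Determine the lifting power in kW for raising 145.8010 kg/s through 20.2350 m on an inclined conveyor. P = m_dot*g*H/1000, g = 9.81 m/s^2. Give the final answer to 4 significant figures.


P = 145.8010 * 9.81 * 20.2350 / 1000
P = 28.94 kW


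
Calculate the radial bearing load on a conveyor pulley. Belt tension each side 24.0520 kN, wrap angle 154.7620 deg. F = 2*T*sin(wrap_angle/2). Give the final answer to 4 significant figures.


F = 2 * 24.0520 * sin(154.7620/2 deg)
F = 46.94 kN


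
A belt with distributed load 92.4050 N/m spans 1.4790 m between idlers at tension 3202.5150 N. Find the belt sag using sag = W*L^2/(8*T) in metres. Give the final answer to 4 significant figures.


sag = 92.4050 * 1.4790^2 / (8 * 3202.5150)
sag = 0.007890 m


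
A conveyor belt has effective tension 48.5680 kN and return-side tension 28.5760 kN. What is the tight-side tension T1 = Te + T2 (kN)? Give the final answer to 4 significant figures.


T1 = Te + T2 = 48.5680 + 28.5760
T1 = 77.14 kN


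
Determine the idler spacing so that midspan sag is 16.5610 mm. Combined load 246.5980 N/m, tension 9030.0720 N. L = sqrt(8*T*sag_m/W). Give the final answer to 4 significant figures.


sag = 16.5610/1000 = 0.016561 m
L = sqrt(8 * 9030.0720 * 0.016561 / 246.5980)
L = 2.203 m


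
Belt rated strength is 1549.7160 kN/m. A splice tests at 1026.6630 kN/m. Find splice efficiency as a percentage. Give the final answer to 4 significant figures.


Eff = 1026.6630 / 1549.7160 * 100
Eff = 66.25 %


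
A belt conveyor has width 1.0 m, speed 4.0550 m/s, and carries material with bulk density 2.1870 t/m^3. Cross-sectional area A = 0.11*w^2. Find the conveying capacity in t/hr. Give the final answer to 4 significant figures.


A = 0.11 * 1.0^2 = 0.11 m^2
C = 0.11 * 4.0550 * 2.1870 * 3600
C = 3512 t/hr


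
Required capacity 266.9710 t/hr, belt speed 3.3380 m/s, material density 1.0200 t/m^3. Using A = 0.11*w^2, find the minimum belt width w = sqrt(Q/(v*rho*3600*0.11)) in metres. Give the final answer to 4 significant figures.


A_req = 266.9710 / (3.3380 * 1.0200 * 3600) = 0.0217809 m^2
w = sqrt(0.0217809 / 0.11)
w = 0.4450 m


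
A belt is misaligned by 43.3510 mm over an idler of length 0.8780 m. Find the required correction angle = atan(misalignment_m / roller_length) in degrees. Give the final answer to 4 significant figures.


misalign_m = 43.3510 / 1000 = 0.043351 m
angle = atan(0.043351 / 0.8780)
angle = 2.827 deg


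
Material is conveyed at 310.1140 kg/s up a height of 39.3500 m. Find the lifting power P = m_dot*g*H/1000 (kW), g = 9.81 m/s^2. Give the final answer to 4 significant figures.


P = 310.1140 * 9.81 * 39.3500 / 1000
P = 119.7 kW


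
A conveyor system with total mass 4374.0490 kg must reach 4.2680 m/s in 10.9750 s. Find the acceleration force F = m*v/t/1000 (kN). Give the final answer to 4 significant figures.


F = 4374.0490 * 4.2680 / 10.9750 / 1000
F = 1.701 kN


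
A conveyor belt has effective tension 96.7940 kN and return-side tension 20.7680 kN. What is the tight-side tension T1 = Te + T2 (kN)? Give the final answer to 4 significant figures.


T1 = Te + T2 = 96.7940 + 20.7680
T1 = 117.6 kN


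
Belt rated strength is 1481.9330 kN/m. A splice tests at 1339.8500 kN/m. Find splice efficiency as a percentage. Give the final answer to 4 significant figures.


Eff = 1339.8500 / 1481.9330 * 100
Eff = 90.41 %


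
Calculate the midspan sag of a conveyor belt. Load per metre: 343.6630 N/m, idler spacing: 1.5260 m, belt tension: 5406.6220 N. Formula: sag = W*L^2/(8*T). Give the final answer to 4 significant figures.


sag = 343.6630 * 1.5260^2 / (8 * 5406.6220)
sag = 0.01850 m


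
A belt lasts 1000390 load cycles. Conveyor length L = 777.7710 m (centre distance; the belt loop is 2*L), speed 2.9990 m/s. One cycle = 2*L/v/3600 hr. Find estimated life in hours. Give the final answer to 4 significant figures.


cycle_time = 2 * 777.7710 / 2.9990 / 3600 = 0.14408 hr
life = 1000390 * 0.14408 = 144100 hours


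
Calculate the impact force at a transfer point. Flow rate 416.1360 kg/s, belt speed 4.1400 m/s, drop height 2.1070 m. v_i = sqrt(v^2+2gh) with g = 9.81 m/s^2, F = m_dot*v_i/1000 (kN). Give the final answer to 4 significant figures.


v_i = sqrt(4.1400^2 + 2*9.81*2.1070) = 7.64715 m/s
F = 416.1360 * 7.64715 / 1000
F = 3.182 kN


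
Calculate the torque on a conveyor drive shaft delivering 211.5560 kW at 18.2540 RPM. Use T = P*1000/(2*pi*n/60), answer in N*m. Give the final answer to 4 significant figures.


omega = 2*pi*18.2540/60 = 1.91155 rad/s
T = 211.5560*1000 / 1.91155
T = 110700 N*m


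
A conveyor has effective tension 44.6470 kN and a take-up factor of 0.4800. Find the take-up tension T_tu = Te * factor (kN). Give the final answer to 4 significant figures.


T_tu = 44.6470 * 0.4800
T_tu = 21.43 kN


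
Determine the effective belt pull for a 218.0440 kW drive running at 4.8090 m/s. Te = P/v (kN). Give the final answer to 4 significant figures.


Te = P / v = 218.0440 / 4.8090
Te = 45.34 kN


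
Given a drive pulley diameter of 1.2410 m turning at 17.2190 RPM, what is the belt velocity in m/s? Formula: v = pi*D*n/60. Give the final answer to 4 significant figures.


v = pi * 1.2410 * 17.2190 / 60
v = 1.119 m/s


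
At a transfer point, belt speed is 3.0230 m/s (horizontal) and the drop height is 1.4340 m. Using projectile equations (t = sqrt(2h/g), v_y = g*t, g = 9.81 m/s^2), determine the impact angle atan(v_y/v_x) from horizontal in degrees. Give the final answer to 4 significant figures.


t = sqrt(2*1.4340/9.81) = 0.540698 s
v_y = 9.81 * 0.540698 = 5.30425 m/s
angle = atan(5.30425 / 3.0230) = 60.32 deg


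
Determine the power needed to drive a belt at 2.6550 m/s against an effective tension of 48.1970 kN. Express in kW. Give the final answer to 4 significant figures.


P = Te * v = 48.1970 * 2.6550
P = 128.0 kW


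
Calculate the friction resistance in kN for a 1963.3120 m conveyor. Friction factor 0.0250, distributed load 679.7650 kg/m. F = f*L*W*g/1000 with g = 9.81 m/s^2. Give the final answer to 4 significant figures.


F = 0.0250 * 1963.3120 * 679.7650 * 9.81 / 1000
F = 327.3 kN


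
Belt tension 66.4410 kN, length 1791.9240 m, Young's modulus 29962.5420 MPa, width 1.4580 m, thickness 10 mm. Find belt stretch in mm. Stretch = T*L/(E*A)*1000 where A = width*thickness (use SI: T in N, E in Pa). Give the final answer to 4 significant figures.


A = 1.4580 * 0.01 = 0.01458 m^2
Stretch = 66.4410*1000 * 1791.9240 / (29962.5420e6 * 0.01458) * 1000
Stretch = 272.5 mm


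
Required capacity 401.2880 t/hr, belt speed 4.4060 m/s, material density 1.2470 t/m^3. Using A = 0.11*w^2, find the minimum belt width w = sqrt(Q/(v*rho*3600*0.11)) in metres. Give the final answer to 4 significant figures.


A_req = 401.2880 / (4.4060 * 1.2470 * 3600) = 0.0202882 m^2
w = sqrt(0.0202882 / 0.11)
w = 0.4295 m


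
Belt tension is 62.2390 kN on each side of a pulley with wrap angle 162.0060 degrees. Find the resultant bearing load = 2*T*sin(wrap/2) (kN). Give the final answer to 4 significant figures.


F = 2 * 62.2390 * sin(162.0060/2 deg)
F = 122.9 kN


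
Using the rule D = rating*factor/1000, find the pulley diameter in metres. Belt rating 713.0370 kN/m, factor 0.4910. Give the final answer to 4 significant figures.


D = 713.0370 * 0.4910 / 1000
D = 0.3501 m


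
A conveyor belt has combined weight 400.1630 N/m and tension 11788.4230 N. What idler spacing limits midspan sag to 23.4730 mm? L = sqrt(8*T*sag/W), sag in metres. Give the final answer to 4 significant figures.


sag = 23.4730/1000 = 0.023473 m
L = sqrt(8 * 11788.4230 * 0.023473 / 400.1630)
L = 2.352 m


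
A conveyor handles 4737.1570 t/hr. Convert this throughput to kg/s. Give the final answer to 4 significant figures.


m_dot = 4737.1570 * 1000 / 3600
m_dot = 1316 kg/s


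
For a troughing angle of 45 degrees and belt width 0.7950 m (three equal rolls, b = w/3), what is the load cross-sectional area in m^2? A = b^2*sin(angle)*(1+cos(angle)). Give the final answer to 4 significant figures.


b = 0.7950/3 = 0.265 m
A = 0.265^2 * sin(45 deg) * (1 + cos(45 deg))
A = 0.08477 m^2


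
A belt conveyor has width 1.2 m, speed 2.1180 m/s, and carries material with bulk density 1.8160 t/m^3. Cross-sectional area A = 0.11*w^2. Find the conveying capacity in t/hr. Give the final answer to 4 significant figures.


A = 0.11 * 1.2^2 = 0.1584 m^2
C = 0.1584 * 2.1180 * 1.8160 * 3600
C = 2193 t/hr


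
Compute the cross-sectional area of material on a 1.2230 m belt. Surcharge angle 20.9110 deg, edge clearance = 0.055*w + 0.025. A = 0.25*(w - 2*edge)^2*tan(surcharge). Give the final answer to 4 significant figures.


edge = 0.055*1.2230 + 0.025 = 0.092265 m
ew = 1.2230 - 2*0.092265 = 1.03847 m
A = 0.25 * 1.03847^2 * tan(20.9110 deg)
A = 0.1030 m^2


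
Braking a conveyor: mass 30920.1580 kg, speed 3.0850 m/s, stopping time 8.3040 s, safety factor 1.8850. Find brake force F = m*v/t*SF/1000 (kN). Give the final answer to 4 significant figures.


F = 30920.1580 * 3.0850 / 8.3040 * 1.8850 / 1000
F = 21.65 kN


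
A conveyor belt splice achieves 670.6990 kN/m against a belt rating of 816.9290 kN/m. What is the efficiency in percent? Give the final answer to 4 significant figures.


Eff = 670.6990 / 816.9290 * 100
Eff = 82.10 %


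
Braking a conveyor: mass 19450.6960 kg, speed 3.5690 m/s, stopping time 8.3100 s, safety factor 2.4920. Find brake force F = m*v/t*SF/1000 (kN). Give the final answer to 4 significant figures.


F = 19450.6960 * 3.5690 / 8.3100 * 2.4920 / 1000
F = 20.82 kN


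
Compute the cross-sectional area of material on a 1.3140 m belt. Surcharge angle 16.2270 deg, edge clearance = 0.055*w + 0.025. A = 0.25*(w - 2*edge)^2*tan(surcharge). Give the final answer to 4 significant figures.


edge = 0.055*1.3140 + 0.025 = 0.09727 m
ew = 1.3140 - 2*0.09727 = 1.11946 m
A = 0.25 * 1.11946^2 * tan(16.2270 deg)
A = 0.09118 m^2


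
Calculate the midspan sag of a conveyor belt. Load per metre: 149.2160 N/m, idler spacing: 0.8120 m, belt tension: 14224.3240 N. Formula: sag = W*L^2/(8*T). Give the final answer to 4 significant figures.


sag = 149.2160 * 0.8120^2 / (8 * 14224.3240)
sag = 0.0008646 m


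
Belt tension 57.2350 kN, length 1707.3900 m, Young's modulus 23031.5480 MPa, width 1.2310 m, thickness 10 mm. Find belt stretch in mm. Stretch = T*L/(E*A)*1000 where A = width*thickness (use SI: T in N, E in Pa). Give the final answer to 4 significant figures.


A = 1.2310 * 0.01 = 0.01231 m^2
Stretch = 57.2350*1000 * 1707.3900 / (23031.5480e6 * 0.01231) * 1000
Stretch = 344.7 mm


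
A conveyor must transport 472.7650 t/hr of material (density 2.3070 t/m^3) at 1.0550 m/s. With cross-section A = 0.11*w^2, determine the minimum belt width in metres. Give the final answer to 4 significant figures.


A_req = 472.7650 / (1.0550 * 2.3070 * 3600) = 0.0539564 m^2
w = sqrt(0.0539564 / 0.11)
w = 0.7004 m


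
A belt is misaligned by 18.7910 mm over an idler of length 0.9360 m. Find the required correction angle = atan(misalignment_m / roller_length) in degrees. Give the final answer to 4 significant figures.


misalign_m = 18.7910 / 1000 = 0.018791 m
angle = atan(0.018791 / 0.9360)
angle = 1.150 deg


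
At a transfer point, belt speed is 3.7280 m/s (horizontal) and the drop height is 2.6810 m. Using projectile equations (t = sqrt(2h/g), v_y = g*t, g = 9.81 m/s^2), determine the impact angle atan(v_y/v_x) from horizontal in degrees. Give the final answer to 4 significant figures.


t = sqrt(2*2.6810/9.81) = 0.739314 s
v_y = 9.81 * 0.739314 = 7.25267 m/s
angle = atan(7.25267 / 3.7280) = 62.80 deg


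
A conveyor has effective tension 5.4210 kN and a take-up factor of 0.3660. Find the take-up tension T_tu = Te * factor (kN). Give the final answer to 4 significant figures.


T_tu = 5.4210 * 0.3660
T_tu = 1.984 kN


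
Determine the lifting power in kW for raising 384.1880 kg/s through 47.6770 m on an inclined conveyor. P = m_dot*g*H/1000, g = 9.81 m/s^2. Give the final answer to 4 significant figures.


P = 384.1880 * 9.81 * 47.6770 / 1000
P = 179.7 kW


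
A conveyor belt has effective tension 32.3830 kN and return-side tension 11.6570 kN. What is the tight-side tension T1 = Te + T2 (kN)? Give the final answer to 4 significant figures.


T1 = Te + T2 = 32.3830 + 11.6570
T1 = 44.04 kN


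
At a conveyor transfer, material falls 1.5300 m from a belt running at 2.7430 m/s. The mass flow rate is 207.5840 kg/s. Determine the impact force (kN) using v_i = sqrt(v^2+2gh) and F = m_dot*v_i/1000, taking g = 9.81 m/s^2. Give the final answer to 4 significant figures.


v_i = sqrt(2.7430^2 + 2*9.81*1.5300) = 6.12721 m/s
F = 207.5840 * 6.12721 / 1000
F = 1.272 kN


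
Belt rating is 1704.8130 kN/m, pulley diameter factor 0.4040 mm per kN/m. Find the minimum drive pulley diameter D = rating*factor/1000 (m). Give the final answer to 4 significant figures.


D = 1704.8130 * 0.4040 / 1000
D = 0.6887 m


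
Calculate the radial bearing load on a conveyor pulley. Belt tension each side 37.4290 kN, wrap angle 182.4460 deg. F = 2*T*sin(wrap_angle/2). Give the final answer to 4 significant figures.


F = 2 * 37.4290 * sin(182.4460/2 deg)
F = 74.84 kN


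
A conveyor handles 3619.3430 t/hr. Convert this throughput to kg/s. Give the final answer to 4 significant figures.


m_dot = 3619.3430 * 1000 / 3600
m_dot = 1005 kg/s


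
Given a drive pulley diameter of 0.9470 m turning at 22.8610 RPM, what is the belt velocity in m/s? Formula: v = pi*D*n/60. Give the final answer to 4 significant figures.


v = pi * 0.9470 * 22.8610 / 60
v = 1.134 m/s


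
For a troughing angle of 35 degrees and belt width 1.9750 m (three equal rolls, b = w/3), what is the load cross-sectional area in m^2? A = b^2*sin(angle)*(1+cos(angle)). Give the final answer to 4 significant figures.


b = 1.9750/3 = 0.658333 m
A = 0.658333^2 * sin(35 deg) * (1 + cos(35 deg))
A = 0.4522 m^2


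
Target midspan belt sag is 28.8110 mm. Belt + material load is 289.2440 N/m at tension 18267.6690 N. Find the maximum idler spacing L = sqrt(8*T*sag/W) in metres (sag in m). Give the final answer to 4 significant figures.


sag = 28.8110/1000 = 0.028811 m
L = sqrt(8 * 18267.6690 * 0.028811 / 289.2440)
L = 3.815 m


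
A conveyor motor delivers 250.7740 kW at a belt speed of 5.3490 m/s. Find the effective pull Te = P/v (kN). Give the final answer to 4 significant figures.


Te = P / v = 250.7740 / 5.3490
Te = 46.88 kN


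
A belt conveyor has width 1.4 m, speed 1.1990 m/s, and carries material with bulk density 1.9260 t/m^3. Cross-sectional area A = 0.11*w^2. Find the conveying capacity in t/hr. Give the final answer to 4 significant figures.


A = 0.11 * 1.4^2 = 0.2156 m^2
C = 0.2156 * 1.1990 * 1.9260 * 3600
C = 1792 t/hr


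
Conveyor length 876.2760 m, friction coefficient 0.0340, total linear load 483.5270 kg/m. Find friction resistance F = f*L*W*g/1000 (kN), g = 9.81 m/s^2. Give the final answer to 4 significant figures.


F = 0.0340 * 876.2760 * 483.5270 * 9.81 / 1000
F = 141.3 kN


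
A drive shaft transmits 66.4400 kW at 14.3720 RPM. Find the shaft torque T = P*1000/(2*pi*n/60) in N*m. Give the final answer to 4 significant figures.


omega = 2*pi*14.3720/60 = 1.50503 rad/s
T = 66.4400*1000 / 1.50503
T = 44150 N*m


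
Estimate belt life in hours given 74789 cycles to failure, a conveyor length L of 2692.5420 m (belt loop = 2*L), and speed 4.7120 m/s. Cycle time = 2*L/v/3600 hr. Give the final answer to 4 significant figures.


cycle_time = 2 * 2692.5420 / 4.7120 / 3600 = 0.317457 hr
life = 74789 * 0.317457 = 23740 hours


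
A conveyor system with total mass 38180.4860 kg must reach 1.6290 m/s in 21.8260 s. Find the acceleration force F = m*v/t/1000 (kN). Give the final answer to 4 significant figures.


F = 38180.4860 * 1.6290 / 21.8260 / 1000
F = 2.850 kN


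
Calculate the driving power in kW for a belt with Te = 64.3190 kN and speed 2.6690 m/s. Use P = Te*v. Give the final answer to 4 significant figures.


P = Te * v = 64.3190 * 2.6690
P = 171.7 kW


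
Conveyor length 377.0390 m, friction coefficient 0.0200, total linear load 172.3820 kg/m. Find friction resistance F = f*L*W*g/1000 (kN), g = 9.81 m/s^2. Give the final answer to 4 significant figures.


F = 0.0200 * 377.0390 * 172.3820 * 9.81 / 1000
F = 12.75 kN


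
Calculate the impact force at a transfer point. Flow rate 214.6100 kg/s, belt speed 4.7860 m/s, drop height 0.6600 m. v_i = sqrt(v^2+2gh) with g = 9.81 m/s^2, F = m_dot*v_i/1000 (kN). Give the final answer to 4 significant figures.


v_i = sqrt(4.7860^2 + 2*9.81*0.6600) = 5.9879 m/s
F = 214.6100 * 5.9879 / 1000
F = 1.285 kN


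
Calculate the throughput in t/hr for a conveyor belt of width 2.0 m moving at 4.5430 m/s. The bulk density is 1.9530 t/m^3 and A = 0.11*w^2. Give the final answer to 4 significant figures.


A = 0.11 * 2.0^2 = 0.44 m^2
C = 0.44 * 4.5430 * 1.9530 * 3600
C = 14050 t/hr


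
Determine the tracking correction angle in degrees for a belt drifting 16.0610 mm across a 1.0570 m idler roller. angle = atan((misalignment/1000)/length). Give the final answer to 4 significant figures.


misalign_m = 16.0610 / 1000 = 0.016061 m
angle = atan(0.016061 / 1.0570)
angle = 0.8705 deg


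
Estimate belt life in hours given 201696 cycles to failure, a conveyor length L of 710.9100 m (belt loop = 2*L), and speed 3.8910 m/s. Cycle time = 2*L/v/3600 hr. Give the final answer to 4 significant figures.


cycle_time = 2 * 710.9100 / 3.8910 / 3600 = 0.101503 hr
life = 201696 * 0.101503 = 20470 hours


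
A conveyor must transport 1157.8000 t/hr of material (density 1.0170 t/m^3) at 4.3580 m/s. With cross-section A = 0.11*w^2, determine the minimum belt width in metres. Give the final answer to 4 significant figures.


A_req = 1157.8000 / (4.3580 * 1.0170 * 3600) = 0.0725643 m^2
w = sqrt(0.0725643 / 0.11)
w = 0.8122 m


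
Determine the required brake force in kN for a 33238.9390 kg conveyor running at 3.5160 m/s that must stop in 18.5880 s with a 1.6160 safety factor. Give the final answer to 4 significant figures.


F = 33238.9390 * 3.5160 / 18.5880 * 1.6160 / 1000
F = 10.16 kN


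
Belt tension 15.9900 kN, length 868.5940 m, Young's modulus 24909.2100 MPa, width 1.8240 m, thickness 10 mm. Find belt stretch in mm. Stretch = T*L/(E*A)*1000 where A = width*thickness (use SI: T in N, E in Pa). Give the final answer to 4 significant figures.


A = 1.8240 * 0.01 = 0.01824 m^2
Stretch = 15.9900*1000 * 868.5940 / (24909.2100e6 * 0.01824) * 1000
Stretch = 30.57 mm


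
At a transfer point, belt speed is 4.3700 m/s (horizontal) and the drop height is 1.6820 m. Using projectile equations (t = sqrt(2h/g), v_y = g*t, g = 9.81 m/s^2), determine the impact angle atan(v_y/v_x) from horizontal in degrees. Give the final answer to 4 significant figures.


t = sqrt(2*1.6820/9.81) = 0.58559 s
v_y = 9.81 * 0.58559 = 5.74464 m/s
angle = atan(5.74464 / 4.3700) = 52.74 deg


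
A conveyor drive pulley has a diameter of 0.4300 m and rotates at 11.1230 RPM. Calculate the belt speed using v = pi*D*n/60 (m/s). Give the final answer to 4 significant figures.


v = pi * 0.4300 * 11.1230 / 60
v = 0.2504 m/s


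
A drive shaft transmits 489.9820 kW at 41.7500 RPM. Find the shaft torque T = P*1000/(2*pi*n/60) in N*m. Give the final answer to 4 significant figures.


omega = 2*pi*41.7500/60 = 4.37205 rad/s
T = 489.9820*1000 / 4.37205
T = 112100 N*m


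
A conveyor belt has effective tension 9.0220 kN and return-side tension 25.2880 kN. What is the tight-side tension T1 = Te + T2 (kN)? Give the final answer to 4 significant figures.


T1 = Te + T2 = 9.0220 + 25.2880
T1 = 34.31 kN


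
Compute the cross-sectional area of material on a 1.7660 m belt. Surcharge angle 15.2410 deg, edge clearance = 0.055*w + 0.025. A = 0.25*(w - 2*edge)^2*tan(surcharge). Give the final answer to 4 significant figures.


edge = 0.055*1.7660 + 0.025 = 0.12213 m
ew = 1.7660 - 2*0.12213 = 1.52174 m
A = 0.25 * 1.52174^2 * tan(15.2410 deg)
A = 0.1577 m^2


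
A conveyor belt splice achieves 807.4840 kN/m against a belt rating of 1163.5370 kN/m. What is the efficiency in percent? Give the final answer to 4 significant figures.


Eff = 807.4840 / 1163.5370 * 100
Eff = 69.40 %


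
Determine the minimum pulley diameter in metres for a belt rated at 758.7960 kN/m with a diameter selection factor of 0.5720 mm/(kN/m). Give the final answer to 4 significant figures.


D = 758.7960 * 0.5720 / 1000
D = 0.4340 m


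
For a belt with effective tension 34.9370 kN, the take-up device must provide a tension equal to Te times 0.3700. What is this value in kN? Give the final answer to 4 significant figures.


T_tu = 34.9370 * 0.3700
T_tu = 12.93 kN


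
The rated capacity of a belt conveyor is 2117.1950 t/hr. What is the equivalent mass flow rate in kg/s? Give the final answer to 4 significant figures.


m_dot = 2117.1950 * 1000 / 3600
m_dot = 588.1 kg/s


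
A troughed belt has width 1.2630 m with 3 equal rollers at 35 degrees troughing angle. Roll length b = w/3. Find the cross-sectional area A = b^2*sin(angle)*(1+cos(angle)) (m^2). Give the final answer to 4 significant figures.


b = 1.2630/3 = 0.421 m
A = 0.421^2 * sin(35 deg) * (1 + cos(35 deg))
A = 0.1849 m^2


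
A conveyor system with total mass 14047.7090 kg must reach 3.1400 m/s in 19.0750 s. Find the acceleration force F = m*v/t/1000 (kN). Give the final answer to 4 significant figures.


F = 14047.7090 * 3.1400 / 19.0750 / 1000
F = 2.312 kN


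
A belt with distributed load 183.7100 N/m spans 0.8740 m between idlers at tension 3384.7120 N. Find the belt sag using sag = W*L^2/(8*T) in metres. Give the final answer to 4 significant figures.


sag = 183.7100 * 0.8740^2 / (8 * 3384.7120)
sag = 0.005183 m


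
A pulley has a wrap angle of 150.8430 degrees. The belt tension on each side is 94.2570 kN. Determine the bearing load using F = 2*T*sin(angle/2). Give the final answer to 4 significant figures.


F = 2 * 94.2570 * sin(150.8430/2 deg)
F = 182.4 kN


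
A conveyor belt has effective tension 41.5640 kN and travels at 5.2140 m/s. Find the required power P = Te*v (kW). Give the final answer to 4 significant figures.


P = Te * v = 41.5640 * 5.2140
P = 216.7 kW


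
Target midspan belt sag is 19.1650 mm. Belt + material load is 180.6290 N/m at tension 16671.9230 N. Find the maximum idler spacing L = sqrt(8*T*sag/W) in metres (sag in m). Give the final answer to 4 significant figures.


sag = 19.1650/1000 = 0.019165 m
L = sqrt(8 * 16671.9230 * 0.019165 / 180.6290)
L = 3.762 m


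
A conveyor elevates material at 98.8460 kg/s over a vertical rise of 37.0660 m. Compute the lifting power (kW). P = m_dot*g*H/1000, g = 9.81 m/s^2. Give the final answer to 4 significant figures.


P = 98.8460 * 9.81 * 37.0660 / 1000
P = 35.94 kW


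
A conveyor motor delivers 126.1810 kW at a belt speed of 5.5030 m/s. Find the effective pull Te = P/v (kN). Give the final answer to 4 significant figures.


Te = P / v = 126.1810 / 5.5030
Te = 22.93 kN


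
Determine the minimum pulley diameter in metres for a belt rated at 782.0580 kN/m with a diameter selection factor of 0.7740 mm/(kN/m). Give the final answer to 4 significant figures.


D = 782.0580 * 0.7740 / 1000
D = 0.6053 m


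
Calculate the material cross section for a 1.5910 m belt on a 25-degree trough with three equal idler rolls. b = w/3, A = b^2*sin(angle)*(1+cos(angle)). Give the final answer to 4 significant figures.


b = 1.5910/3 = 0.530333 m
A = 0.530333^2 * sin(25 deg) * (1 + cos(25 deg))
A = 0.2266 m^2


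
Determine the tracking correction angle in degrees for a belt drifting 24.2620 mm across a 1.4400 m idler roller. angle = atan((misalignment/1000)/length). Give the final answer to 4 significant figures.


misalign_m = 24.2620 / 1000 = 0.024262 m
angle = atan(0.024262 / 1.4400)
angle = 0.9653 deg


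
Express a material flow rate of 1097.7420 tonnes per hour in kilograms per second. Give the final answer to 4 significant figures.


m_dot = 1097.7420 * 1000 / 3600
m_dot = 304.9 kg/s


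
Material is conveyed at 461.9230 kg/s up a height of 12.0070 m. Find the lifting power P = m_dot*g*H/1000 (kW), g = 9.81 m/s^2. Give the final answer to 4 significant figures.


P = 461.9230 * 9.81 * 12.0070 / 1000
P = 54.41 kW


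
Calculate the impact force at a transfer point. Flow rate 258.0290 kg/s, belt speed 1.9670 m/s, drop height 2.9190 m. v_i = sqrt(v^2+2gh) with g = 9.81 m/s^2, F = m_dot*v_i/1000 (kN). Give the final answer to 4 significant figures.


v_i = sqrt(1.9670^2 + 2*9.81*2.9190) = 7.8192 m/s
F = 258.0290 * 7.8192 / 1000
F = 2.018 kN


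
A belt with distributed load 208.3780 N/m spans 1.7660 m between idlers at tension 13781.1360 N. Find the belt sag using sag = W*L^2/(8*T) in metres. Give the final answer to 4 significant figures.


sag = 208.3780 * 1.7660^2 / (8 * 13781.1360)
sag = 0.005895 m


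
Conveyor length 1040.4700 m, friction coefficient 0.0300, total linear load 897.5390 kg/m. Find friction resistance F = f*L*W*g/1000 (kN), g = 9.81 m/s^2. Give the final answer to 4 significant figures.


F = 0.0300 * 1040.4700 * 897.5390 * 9.81 / 1000
F = 274.8 kN


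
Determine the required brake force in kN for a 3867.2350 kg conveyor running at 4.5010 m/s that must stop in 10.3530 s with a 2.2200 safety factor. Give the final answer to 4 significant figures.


F = 3867.2350 * 4.5010 / 10.3530 * 2.2200 / 1000
F = 3.732 kN


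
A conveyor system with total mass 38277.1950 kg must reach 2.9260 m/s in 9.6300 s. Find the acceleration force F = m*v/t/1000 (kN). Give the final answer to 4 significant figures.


F = 38277.1950 * 2.9260 / 9.6300 / 1000
F = 11.63 kN


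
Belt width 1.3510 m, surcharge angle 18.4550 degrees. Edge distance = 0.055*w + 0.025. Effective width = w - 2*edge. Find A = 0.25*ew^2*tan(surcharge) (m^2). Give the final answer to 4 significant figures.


edge = 0.055*1.3510 + 0.025 = 0.099305 m
ew = 1.3510 - 2*0.099305 = 1.15239 m
A = 0.25 * 1.15239^2 * tan(18.4550 deg)
A = 0.1108 m^2


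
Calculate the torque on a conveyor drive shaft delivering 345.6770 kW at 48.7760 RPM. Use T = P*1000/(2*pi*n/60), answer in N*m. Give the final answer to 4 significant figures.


omega = 2*pi*48.7760/60 = 5.10781 rad/s
T = 345.6770*1000 / 5.10781
T = 67680 N*m


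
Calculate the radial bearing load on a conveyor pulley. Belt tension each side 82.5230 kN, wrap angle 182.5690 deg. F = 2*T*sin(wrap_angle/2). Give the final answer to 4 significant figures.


F = 2 * 82.5230 * sin(182.5690/2 deg)
F = 165.0 kN


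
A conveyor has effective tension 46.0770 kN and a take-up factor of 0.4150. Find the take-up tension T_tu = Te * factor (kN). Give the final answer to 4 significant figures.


T_tu = 46.0770 * 0.4150
T_tu = 19.12 kN


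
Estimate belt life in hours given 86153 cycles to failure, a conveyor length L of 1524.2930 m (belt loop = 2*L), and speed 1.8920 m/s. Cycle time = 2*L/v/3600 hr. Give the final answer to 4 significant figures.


cycle_time = 2 * 1524.2930 / 1.8920 / 3600 = 0.447584 hr
life = 86153 * 0.447584 = 38560 hours


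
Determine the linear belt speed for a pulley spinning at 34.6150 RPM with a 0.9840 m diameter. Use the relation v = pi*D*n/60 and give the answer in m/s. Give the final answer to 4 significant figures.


v = pi * 0.9840 * 34.6150 / 60
v = 1.783 m/s


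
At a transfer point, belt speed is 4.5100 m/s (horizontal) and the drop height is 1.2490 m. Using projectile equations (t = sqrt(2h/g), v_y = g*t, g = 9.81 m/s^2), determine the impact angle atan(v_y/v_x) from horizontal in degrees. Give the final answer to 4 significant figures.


t = sqrt(2*1.2490/9.81) = 0.504617 s
v_y = 9.81 * 0.504617 = 4.95029 m/s
angle = atan(4.95029 / 4.5100) = 47.66 deg


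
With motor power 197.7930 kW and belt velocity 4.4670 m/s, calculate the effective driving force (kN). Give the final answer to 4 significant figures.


Te = P / v = 197.7930 / 4.4670
Te = 44.28 kN


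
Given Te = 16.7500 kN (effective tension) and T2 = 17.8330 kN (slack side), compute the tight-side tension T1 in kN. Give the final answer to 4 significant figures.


T1 = Te + T2 = 16.7500 + 17.8330
T1 = 34.58 kN


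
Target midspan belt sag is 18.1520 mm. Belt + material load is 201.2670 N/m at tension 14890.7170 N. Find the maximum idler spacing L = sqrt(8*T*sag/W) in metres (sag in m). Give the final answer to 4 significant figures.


sag = 18.1520/1000 = 0.018152 m
L = sqrt(8 * 14890.7170 * 0.018152 / 201.2670)
L = 3.278 m


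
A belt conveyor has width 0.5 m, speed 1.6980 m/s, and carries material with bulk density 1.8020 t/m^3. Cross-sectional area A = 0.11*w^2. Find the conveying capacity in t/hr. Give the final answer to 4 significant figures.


A = 0.11 * 0.5^2 = 0.0275 m^2
C = 0.0275 * 1.6980 * 1.8020 * 3600
C = 302.9 t/hr


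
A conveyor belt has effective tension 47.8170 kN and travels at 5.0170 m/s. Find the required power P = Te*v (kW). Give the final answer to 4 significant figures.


P = Te * v = 47.8170 * 5.0170
P = 239.9 kW


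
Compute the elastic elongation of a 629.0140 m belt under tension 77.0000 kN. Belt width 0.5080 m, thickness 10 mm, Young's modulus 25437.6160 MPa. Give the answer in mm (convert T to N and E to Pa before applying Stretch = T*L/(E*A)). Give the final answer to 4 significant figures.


A = 0.5080 * 0.01 = 0.00508 m^2
Stretch = 77.0000*1000 * 629.0140 / (25437.6160e6 * 0.00508) * 1000
Stretch = 374.8 mm


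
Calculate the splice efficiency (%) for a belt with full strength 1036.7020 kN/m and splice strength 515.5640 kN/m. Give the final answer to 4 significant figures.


Eff = 515.5640 / 1036.7020 * 100
Eff = 49.73 %


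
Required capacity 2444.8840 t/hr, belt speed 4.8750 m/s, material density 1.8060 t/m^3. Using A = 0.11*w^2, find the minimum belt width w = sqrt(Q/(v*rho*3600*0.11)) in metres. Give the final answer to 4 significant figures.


A_req = 2444.8840 / (4.8750 * 1.8060 * 3600) = 0.0771371 m^2
w = sqrt(0.0771371 / 0.11)
w = 0.8374 m


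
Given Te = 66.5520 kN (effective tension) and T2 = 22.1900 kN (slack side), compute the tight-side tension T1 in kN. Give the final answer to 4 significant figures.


T1 = Te + T2 = 66.5520 + 22.1900
T1 = 88.74 kN


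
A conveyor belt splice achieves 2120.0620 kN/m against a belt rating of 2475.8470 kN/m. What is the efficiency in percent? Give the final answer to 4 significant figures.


Eff = 2120.0620 / 2475.8470 * 100
Eff = 85.63 %


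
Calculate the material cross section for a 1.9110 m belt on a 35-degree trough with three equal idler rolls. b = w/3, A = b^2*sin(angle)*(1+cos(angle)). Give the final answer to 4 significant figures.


b = 1.9110/3 = 0.637 m
A = 0.637^2 * sin(35 deg) * (1 + cos(35 deg))
A = 0.4234 m^2


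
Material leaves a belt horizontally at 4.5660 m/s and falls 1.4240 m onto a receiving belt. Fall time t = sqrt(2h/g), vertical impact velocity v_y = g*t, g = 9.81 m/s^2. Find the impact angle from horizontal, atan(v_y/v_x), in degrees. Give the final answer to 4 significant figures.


t = sqrt(2*1.4240/9.81) = 0.53881 s
v_y = 9.81 * 0.53881 = 5.28573 m/s
angle = atan(5.28573 / 4.5660) = 49.18 deg


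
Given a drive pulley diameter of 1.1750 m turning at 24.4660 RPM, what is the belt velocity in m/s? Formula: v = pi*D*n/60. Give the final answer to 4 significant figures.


v = pi * 1.1750 * 24.4660 / 60
v = 1.505 m/s


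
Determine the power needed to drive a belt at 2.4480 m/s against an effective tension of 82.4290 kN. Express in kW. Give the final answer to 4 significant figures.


P = Te * v = 82.4290 * 2.4480
P = 201.8 kW
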